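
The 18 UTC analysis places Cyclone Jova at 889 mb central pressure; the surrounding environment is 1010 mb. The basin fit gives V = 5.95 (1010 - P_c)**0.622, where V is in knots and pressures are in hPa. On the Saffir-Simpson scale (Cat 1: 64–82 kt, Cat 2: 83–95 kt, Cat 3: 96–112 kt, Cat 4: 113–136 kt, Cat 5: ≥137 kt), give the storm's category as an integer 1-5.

4

ΔP = 1010 − 889 = 121 mb.
V ≈ 5.95 × 121^0.622 = 5.95 × 19.75 ≈ 117 kt.
117 kt falls in the Category 4 band.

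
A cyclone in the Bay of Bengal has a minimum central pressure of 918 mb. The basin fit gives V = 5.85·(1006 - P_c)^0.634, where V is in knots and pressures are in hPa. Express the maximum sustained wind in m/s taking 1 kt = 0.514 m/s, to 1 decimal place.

ΔP = 1006 − 918 = 88 mb.
V ≈ 5.85 × 88^0.634 = 5.85 × 17.092 ≈ 99.990 kt.
99.990 × 0.514 ≈ 51.40 m/s → 51.4 m/s.

51.4 m/s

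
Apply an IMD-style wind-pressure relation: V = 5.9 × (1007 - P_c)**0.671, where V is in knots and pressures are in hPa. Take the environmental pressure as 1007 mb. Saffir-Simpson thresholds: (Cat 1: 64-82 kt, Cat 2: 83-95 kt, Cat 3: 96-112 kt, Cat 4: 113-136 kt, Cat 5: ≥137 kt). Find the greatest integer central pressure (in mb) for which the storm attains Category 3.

Category 3 begins at V = 96 kt.
Required ΔP = (96/5.9)^(1/0.671) = 16.271^1.490 ≈ 63.88 mb.
P_c ≤ 1007 − 63.88 = 943.12, so the highest integer P_c is 943 mb.

943 mb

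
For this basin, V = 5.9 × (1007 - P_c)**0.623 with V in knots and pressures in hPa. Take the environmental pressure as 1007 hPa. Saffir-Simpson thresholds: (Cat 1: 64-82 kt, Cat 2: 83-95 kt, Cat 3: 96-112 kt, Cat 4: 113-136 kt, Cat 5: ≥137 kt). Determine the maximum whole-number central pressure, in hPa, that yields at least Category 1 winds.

Category 1 begins at V = 64 kt.
Required ΔP = (64/5.9)^(1/0.623) = 10.847^1.605 ≈ 45.90 hPa.
P_c ≤ 1007 − 45.90 = 961.10, so the highest integer P_c is 961 hPa.

961 hPa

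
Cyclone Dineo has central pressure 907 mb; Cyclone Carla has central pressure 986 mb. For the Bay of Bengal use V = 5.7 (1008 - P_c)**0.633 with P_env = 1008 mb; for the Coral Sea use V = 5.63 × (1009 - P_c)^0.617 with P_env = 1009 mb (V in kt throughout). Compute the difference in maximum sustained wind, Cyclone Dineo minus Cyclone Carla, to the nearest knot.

67 kt

Cyclone Dineo: ΔP = 101; V ≈ 5.7 × 101^0.633 ≈ 105.83 kt.
Cyclone Carla: ΔP = 23; V ≈ 5.63 × 23^0.617 ≈ 38.97 kt.
Difference ≈ 105.83 − 38.97 = 66.86 → 67 kt.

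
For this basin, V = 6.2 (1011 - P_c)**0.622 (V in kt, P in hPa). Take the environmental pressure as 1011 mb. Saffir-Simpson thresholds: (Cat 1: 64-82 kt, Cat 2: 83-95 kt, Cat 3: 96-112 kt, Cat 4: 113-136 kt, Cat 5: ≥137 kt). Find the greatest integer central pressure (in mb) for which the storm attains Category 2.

946 mb

Category 2 begins at V = 83 kt.
Required ΔP = (83/6.2)^(1/0.622) = 13.387^1.608 ≈ 64.77 mb.
P_c ≤ 1011 − 64.77 = 946.23, so the highest integer P_c is 946 mb.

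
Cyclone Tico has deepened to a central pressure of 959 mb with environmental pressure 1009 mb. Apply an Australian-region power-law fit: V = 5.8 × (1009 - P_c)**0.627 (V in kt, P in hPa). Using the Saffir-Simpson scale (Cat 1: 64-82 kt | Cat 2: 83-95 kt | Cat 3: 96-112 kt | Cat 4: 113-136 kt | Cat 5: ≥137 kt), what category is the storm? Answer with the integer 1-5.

1

ΔP = 1009 − 959 = 50 mb.
V ≈ 5.8 × 50^0.627 = 5.8 × 11.62 ≈ 67 kt.
67 kt falls in the Category 1 band.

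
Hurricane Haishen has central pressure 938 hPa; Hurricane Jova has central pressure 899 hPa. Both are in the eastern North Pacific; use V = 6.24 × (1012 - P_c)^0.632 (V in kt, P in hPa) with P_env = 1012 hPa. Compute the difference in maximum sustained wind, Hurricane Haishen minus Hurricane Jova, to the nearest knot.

Hurricane Haishen: ΔP = 74; V ≈ 6.24 × 74^0.632 ≈ 94.74 kt.
Hurricane Jova: ΔP = 113; V ≈ 6.24 × 113^0.632 ≈ 123.80 kt.
Difference ≈ 94.74 − 123.80 = -29.06 → -29 kt.

-29 kt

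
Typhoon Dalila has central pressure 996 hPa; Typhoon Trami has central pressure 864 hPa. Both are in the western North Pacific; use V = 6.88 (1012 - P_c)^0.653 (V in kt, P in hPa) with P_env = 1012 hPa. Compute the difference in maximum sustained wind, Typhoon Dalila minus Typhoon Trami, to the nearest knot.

Typhoon Dalila: ΔP = 16; V ≈ 6.88 × 16^0.653 ≈ 42.06 kt.
Typhoon Trami: ΔP = 148; V ≈ 6.88 × 148^0.653 ≈ 179.79 kt.
Difference ≈ 42.06 − 179.79 = -137.73 → -138 kt.

-138 kt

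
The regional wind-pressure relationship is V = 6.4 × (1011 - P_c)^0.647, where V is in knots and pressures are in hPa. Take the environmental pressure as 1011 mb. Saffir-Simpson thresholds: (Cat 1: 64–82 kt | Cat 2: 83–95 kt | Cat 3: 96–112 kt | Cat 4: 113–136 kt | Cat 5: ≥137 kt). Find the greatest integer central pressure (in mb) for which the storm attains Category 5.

897 mb

Category 5 begins at V = 137 kt.
Required ΔP = (137/6.4)^(1/0.647) = 21.406^1.546 ≈ 113.89 mb.
P_c ≤ 1011 − 113.89 = 897.11, so the highest integer P_c is 897 mb.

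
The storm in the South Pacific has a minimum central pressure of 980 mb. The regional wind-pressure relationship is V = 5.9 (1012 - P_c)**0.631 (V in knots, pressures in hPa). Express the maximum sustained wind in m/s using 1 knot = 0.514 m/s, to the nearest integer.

ΔP = 1012 − 980 = 32 mb.
V ≈ 5.9 × 32^0.631 = 5.9 × 8.907 ≈ 52.554 kt.
52.554 × 0.514 ≈ 27.01 m/s → 27 m/s.

27 m/s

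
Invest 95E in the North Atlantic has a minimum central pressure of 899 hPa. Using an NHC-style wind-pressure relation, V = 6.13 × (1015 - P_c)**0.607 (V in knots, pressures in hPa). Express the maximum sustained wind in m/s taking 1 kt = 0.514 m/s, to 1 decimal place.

56.4 m/s

ΔP = 1015 − 899 = 116 hPa.
V ≈ 6.13 × 116^0.607 = 6.13 × 17.911 ≈ 109.796 kt.
109.796 × 0.514 ≈ 56.44 m/s → 56.4 m/s.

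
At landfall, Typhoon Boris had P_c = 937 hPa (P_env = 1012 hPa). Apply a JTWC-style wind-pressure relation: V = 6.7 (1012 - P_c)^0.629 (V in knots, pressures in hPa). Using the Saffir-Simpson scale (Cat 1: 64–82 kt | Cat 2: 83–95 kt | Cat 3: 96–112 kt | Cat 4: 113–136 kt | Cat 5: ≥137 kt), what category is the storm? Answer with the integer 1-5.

ΔP = 1012 − 937 = 75 hPa.
V ≈ 6.7 × 75^0.629 = 6.7 × 15.12 ≈ 101 kt.
101 kt falls in the Category 3 band.

3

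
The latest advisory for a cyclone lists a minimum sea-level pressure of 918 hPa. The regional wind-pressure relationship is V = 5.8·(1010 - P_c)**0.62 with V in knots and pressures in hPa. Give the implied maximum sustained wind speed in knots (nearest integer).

ΔP = 1010 − 918 = 92 hPa.
92^0.62 ≈ 16.502.
V ≈ 5.8 × 16.502 ≈ 95.7 kt.

96 kt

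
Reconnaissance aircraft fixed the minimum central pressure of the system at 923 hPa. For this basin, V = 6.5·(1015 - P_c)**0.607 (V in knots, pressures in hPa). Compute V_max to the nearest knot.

101 kt

ΔP = 1015 − 923 = 92 hPa.
92^0.607 ≈ 15.560.
V ≈ 6.5 × 15.560 ≈ 101.1 kt.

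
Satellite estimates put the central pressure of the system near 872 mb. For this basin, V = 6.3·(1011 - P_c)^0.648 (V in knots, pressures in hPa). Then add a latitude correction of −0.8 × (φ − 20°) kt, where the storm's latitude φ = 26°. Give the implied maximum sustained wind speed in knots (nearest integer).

ΔP = 1011 − 872 = 139 mb.
139^0.648 ≈ 24.472.
V ≈ 6.3 × 24.472 ≈ 154.2 kt.
Latitude correction: −0.8 × (26 − 20) = -4.8 kt.
Corrected V ≈ 149.4 kt → 149 kt.

149 kt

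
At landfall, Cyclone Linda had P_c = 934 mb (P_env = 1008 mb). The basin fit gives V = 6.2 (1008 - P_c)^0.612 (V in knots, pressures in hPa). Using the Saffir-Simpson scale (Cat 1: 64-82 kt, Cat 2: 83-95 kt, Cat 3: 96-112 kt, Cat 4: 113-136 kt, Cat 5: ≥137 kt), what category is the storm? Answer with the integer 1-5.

ΔP = 1008 − 934 = 74 mb.
V ≈ 6.2 × 74^0.612 = 6.2 × 13.93 ≈ 86 kt.
86 kt falls in the Category 2 band.

2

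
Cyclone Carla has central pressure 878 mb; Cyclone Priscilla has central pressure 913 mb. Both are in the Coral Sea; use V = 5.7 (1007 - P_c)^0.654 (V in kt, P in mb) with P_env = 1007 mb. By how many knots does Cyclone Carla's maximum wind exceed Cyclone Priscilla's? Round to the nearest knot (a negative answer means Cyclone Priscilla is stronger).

Cyclone Carla: ΔP = 129; V ≈ 5.7 × 129^0.654 ≈ 136.84 kt.
Cyclone Priscilla: ΔP = 94; V ≈ 5.7 × 94^0.654 ≈ 111.25 kt.
Difference ≈ 136.84 − 111.25 = 25.59 → 26 kt.

26 kt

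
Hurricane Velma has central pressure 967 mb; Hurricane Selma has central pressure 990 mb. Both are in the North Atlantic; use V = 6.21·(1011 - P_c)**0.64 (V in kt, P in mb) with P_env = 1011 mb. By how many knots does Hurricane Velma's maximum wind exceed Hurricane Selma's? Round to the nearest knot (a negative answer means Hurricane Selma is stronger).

26 kt

Hurricane Velma: ΔP = 44; V ≈ 6.21 × 44^0.64 ≈ 69.97 kt.
Hurricane Selma: ΔP = 21; V ≈ 6.21 × 21^0.64 ≈ 43.58 kt.
Difference ≈ 69.97 − 43.58 = 26.39 → 26 kt.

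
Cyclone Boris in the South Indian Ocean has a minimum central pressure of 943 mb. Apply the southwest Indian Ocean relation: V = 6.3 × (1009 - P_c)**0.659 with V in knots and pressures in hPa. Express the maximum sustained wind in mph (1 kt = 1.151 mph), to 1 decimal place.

114.7 mph

ΔP = 1009 − 943 = 66 mb.
V ≈ 6.3 × 66^0.659 = 6.3 × 15.815 ≈ 99.637 kt.
99.637 × 1.151 ≈ 114.68 mph → 114.7 mph.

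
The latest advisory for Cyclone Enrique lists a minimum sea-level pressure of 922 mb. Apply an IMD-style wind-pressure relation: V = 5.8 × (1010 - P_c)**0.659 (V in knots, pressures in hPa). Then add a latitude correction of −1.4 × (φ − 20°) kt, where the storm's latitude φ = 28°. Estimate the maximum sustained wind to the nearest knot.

100 kt

ΔP = 1010 − 922 = 88 mb.
88^0.659 ≈ 19.117.
V ≈ 5.8 × 19.117 ≈ 110.9 kt.
Latitude correction: −1.4 × (28 − 20) = -11.2 kt.
Corrected V ≈ 99.7 kt → 100 kt.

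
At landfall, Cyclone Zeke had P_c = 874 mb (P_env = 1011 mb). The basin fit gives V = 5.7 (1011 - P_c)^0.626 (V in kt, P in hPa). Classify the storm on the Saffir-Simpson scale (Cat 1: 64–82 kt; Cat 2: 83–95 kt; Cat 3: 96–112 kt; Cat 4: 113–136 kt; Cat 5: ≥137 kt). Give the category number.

ΔP = 1011 − 874 = 137 mb.
V ≈ 5.7 × 137^0.626 = 5.7 × 21.76 ≈ 124 kt.
124 kt falls in the Category 4 band.

4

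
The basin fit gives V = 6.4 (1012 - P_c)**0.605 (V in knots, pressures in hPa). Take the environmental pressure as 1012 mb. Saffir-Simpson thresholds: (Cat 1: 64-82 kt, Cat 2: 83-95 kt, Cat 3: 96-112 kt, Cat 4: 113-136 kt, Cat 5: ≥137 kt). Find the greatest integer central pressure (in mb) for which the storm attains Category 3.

Category 3 begins at V = 96 kt.
Required ΔP = (96/6.4)^(1/0.605) = 15.000^1.653 ≈ 87.89 mb.
P_c ≤ 1012 − 87.89 = 924.11, so the highest integer P_c is 924 mb.

924 mb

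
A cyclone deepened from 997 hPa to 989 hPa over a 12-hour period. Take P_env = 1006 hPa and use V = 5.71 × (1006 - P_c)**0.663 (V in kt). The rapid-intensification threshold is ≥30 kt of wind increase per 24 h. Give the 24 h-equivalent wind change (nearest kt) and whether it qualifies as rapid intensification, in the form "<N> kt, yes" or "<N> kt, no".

V₁: ΔP = 9, V ≈ 5.71 × 9^0.663 ≈ 24.51 kt.
V₂: ΔP = 17, V ≈ 5.71 × 17^0.663 ≈ 37.36 kt.
ΔV over 12 h = 12.85 kt → 24 h equivalent = 12.85 × 24/12 ≈ 25.70 kt.
26 kt < 30 kt ⇒ not rapid intensification.

26 kt, no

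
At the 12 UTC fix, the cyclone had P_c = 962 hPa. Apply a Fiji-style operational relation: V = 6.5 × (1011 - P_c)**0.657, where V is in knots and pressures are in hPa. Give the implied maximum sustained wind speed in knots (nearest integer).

84 kt

ΔP = 1011 − 962 = 49 hPa.
49^0.657 ≈ 12.896.
V ≈ 6.5 × 12.896 ≈ 83.8 kt.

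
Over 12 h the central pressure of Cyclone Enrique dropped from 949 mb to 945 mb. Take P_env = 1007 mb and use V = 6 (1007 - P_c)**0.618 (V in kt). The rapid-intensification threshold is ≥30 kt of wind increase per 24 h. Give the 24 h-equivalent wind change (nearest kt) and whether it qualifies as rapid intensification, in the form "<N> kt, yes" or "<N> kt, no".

V₁: ΔP = 58, V ≈ 6 × 58^0.618 ≈ 73.78 kt.
V₂: ΔP = 62, V ≈ 6 × 62^0.618 ≈ 76.89 kt.
ΔV over 12 h = 3.11 kt → 24 h equivalent = 3.11 × 24/12 ≈ 6.22 kt.
6 kt < 30 kt ⇒ not rapid intensification.

6 kt, no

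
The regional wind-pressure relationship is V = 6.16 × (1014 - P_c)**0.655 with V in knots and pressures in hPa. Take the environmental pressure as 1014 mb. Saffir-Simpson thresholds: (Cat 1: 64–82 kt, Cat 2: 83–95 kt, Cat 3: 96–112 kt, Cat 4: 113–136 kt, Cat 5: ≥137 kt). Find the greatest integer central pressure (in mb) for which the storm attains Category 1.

978 mb

Category 1 begins at V = 64 kt.
Required ΔP = (64/6.16)^(1/0.655) = 10.390^1.527 ≈ 35.65 mb.
P_c ≤ 1014 − 35.65 = 978.35, so the highest integer P_c is 978 mb.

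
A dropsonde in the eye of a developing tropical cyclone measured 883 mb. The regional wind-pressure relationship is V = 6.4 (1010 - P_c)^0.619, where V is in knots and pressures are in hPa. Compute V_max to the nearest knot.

ΔP = 1010 − 883 = 127 mb.
127^0.619 ≈ 20.056.
V ≈ 6.4 × 20.056 ≈ 128.4 kt.

128 kt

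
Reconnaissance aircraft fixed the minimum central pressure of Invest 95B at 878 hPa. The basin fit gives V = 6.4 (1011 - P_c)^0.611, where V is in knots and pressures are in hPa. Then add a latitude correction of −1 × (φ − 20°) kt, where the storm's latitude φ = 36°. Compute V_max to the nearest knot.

ΔP = 1011 − 878 = 133 hPa.
133^0.611 ≈ 19.846.
V ≈ 6.4 × 19.846 ≈ 127.0 kt.
Latitude correction: −1 × (36 − 20) = -16 kt.
Corrected V ≈ 111 kt → 111 kt.

111 kt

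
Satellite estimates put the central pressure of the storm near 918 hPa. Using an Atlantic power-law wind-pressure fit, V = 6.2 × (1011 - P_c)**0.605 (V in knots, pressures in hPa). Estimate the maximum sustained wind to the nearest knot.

96 kt

ΔP = 1011 − 918 = 93 hPa.
93^0.605 ≈ 15.521.
V ≈ 6.2 × 15.521 ≈ 96.2 kt.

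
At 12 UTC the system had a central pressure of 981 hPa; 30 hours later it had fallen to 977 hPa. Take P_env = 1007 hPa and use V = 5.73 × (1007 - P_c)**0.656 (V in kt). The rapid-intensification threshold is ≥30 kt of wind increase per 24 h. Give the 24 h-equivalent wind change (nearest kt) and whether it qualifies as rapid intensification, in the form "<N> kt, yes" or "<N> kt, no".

V₁: ΔP = 26, V ≈ 5.73 × 26^0.656 ≈ 48.57 kt.
V₂: ΔP = 30, V ≈ 5.73 × 30^0.656 ≈ 53.35 kt.
ΔV over 30 h = 4.78 kt → 24 h equivalent = 4.78 × 24/30 ≈ 3.82 kt.
4 kt < 30 kt ⇒ not rapid intensification.

4 kt, no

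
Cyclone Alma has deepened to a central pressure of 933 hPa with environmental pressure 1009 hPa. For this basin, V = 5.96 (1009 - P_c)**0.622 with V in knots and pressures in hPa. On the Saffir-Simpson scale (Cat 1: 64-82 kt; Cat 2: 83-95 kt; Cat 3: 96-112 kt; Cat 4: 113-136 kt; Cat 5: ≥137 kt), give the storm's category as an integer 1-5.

ΔP = 1009 − 933 = 76 hPa.
V ≈ 5.96 × 76^0.622 = 5.96 × 14.79 ≈ 88 kt.
88 kt falls in the Category 2 band.

2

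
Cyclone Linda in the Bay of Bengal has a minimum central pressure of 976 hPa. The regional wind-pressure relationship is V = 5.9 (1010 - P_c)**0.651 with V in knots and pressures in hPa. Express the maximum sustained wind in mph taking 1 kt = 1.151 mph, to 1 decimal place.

67.4 mph

ΔP = 1010 − 976 = 34 hPa.
V ≈ 5.9 × 34^0.651 = 5.9 × 9.931 ≈ 58.593 kt.
58.593 × 1.151 ≈ 67.44 mph → 67.4 mph.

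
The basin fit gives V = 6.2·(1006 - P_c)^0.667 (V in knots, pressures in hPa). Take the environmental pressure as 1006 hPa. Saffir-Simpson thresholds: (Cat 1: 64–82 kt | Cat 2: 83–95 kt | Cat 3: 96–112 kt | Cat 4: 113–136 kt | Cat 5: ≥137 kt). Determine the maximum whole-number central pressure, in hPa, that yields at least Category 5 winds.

902 hPa

Category 5 begins at V = 137 kt.
Required ΔP = (137/6.2)^(1/0.667) = 22.097^1.499 ≈ 103.63 hPa.
P_c ≤ 1006 − 103.63 = 902.37, so the highest integer P_c is 902 hPa.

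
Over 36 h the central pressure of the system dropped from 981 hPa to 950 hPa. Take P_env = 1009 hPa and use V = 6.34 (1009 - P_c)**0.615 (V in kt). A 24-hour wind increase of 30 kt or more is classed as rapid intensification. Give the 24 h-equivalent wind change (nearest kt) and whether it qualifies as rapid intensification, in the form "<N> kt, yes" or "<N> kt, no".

19 kt, no

V₁: ΔP = 28, V ≈ 6.34 × 28^0.615 ≈ 49.21 kt.
V₂: ΔP = 59, V ≈ 6.34 × 59^0.615 ≈ 77.83 kt.
ΔV over 36 h = 28.62 kt → 24 h equivalent = 28.62 × 24/36 ≈ 19.08 kt.
19 kt < 30 kt ⇒ not rapid intensification.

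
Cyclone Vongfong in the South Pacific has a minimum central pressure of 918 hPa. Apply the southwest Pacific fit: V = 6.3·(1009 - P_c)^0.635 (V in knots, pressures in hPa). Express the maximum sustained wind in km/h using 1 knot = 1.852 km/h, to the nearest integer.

ΔP = 1009 − 918 = 91 hPa.
V ≈ 6.3 × 91^0.635 = 6.3 × 17.538 ≈ 110.492 kt.
110.492 × 1.852 ≈ 204.63 km/h → 205 km/h.

205 km/h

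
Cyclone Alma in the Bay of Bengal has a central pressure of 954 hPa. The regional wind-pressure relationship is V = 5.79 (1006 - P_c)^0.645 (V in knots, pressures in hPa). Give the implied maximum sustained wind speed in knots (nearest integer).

ΔP = 1006 − 954 = 52 hPa.
52^0.645 ≈ 12.789.
V ≈ 5.79 × 12.789 ≈ 74.0 kt.

74 kt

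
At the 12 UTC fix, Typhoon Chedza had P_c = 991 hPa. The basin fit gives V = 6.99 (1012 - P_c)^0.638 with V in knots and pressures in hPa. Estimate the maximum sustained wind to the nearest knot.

49 kt

ΔP = 1012 − 991 = 21 hPa.
21^0.638 ≈ 6.976.
V ≈ 6.99 × 6.976 ≈ 48.8 kt.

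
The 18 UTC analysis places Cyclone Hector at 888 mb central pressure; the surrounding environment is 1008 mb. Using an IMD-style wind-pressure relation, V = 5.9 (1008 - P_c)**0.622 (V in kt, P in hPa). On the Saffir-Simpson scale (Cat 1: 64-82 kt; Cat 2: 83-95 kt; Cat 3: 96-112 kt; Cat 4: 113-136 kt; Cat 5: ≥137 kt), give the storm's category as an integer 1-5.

4

ΔP = 1008 − 888 = 120 mb.
V ≈ 5.9 × 120^0.622 = 5.9 × 19.64 ≈ 116 kt.
116 kt falls in the Category 4 band.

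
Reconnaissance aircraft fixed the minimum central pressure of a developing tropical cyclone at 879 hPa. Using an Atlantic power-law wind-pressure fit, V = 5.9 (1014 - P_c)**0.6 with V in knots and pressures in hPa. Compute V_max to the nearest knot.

ΔP = 1014 − 879 = 135 hPa.
135^0.6 ≈ 18.976.
V ≈ 5.9 × 18.976 ≈ 112.0 kt.

112 kt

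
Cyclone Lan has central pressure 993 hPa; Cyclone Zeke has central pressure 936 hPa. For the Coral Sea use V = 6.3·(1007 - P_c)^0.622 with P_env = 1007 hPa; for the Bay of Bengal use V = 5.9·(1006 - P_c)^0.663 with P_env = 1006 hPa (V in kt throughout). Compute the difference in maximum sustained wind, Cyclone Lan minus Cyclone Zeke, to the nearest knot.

Cyclone Lan: ΔP = 14; V ≈ 6.3 × 14^0.622 ≈ 32.53 kt.
Cyclone Zeke: ΔP = 70; V ≈ 5.9 × 70^0.663 ≈ 98.66 kt.
Difference ≈ 32.53 − 98.66 = -66.13 → -66 kt.

-66 kt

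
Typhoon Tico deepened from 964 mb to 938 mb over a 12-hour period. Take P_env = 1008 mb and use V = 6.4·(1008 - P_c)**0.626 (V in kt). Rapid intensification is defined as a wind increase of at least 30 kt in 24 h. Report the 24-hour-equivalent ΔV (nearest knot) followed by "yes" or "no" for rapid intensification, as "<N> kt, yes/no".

46 kt, yes

V₁: ΔP = 44, V ≈ 6.4 × 44^0.626 ≈ 68.39 kt.
V₂: ΔP = 70, V ≈ 6.4 × 70^0.626 ≈ 91.46 kt.
ΔV over 12 h = 23.07 kt → 24 h equivalent = 23.07 × 24/12 ≈ 46.14 kt.
46 kt ≥ 30 kt ⇒ rapid intensification.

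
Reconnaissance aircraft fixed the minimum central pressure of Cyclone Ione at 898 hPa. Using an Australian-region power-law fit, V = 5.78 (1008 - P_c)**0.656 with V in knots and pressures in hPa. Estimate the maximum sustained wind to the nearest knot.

126 kt

ΔP = 1008 − 898 = 110 hPa.
110^0.656 ≈ 21.835.
V ≈ 5.78 × 21.835 ≈ 126.2 kt.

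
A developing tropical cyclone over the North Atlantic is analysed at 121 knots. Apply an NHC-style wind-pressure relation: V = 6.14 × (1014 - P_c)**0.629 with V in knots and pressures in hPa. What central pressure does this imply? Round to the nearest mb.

ΔP = (V / 6.14)^(1/0.629) = (121/6.14)^1.590.
121/6.14 = 19.707; 19.707^1.590 ≈ 114.34 mb.
P_c = 1014 − 114.34 = 899.66 ≈ 900 mb.

900 mb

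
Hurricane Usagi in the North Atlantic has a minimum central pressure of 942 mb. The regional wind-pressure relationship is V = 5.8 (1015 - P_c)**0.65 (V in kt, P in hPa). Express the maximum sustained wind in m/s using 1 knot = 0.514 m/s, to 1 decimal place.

48.5 m/s

ΔP = 1015 − 942 = 73 mb.
V ≈ 5.8 × 73^0.65 = 5.8 × 16.261 ≈ 94.317 kt.
94.317 × 0.514 ≈ 48.48 m/s → 48.5 m/s.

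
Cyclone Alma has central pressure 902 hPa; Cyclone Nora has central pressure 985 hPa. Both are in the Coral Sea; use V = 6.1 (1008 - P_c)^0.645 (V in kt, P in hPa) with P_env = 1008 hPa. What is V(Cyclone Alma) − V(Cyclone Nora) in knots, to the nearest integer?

77 kt

Cyclone Alma: ΔP = 106; V ≈ 6.1 × 106^0.645 ≈ 123.50 kt.
Cyclone Nora: ΔP = 23; V ≈ 6.1 × 23^0.645 ≈ 46.09 kt.
Difference ≈ 123.50 − 46.09 = 77.41 → 77 kt.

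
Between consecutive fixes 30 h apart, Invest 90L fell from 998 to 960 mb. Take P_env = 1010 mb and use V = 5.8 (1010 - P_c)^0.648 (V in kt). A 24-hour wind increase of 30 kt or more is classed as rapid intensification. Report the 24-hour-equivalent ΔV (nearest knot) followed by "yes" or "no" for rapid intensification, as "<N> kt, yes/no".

V₁: ΔP = 12, V ≈ 5.8 × 12^0.648 ≈ 29.02 kt.
V₂: ΔP = 50, V ≈ 5.8 × 50^0.648 ≈ 73.17 kt.
ΔV over 30 h = 44.15 kt → 24 h equivalent = 44.15 × 24/30 ≈ 35.32 kt.
35 kt ≥ 30 kt ⇒ rapid intensification.

35 kt, yes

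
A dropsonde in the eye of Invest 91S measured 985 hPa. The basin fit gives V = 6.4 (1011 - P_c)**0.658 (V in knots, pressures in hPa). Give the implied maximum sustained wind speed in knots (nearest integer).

55 kt

ΔP = 1011 − 985 = 26 hPa.
26^0.658 ≈ 8.532.
V ≈ 6.4 × 8.532 ≈ 54.6 kt.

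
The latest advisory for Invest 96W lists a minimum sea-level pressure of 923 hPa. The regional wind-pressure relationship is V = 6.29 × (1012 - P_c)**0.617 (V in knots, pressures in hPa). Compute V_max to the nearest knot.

100 kt

ΔP = 1012 − 923 = 89 hPa.
89^0.617 ≈ 15.950.
V ≈ 6.29 × 15.950 ≈ 100.3 kt.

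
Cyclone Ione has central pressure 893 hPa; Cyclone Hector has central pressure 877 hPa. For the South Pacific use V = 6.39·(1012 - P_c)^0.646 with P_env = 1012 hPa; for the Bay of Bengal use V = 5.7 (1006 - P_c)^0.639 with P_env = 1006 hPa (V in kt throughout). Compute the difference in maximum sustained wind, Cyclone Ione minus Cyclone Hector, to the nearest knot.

Cyclone Ione: ΔP = 119; V ≈ 6.39 × 119^0.646 ≈ 140.06 kt.
Cyclone Hector: ΔP = 129; V ≈ 5.7 × 129^0.639 ≈ 127.22 kt.
Difference ≈ 140.06 − 127.22 = 12.84 → 13 kt.

13 kt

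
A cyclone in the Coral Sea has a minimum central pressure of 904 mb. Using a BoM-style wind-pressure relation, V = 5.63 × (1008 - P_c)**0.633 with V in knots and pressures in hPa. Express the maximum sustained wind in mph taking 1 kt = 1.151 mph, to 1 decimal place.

122.6 mph

ΔP = 1008 − 904 = 104 mb.
V ≈ 5.63 × 104^0.633 = 5.63 × 18.914 ≈ 106.486 kt.
106.486 × 1.151 ≈ 122.56 mph → 122.6 mph.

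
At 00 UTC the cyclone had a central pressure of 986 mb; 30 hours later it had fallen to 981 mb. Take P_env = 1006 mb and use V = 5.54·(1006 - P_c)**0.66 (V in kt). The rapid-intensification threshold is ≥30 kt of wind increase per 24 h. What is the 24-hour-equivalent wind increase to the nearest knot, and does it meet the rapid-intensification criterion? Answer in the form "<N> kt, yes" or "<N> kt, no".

V₁: ΔP = 20, V ≈ 5.54 × 20^0.66 ≈ 40.01 kt.
V₂: ΔP = 25, V ≈ 5.54 × 25^0.66 ≈ 46.36 kt.
ΔV over 30 h = 6.35 kt → 24 h equivalent = 6.35 × 24/30 ≈ 5.08 kt.
5 kt < 30 kt ⇒ not rapid intensification.

5 kt, no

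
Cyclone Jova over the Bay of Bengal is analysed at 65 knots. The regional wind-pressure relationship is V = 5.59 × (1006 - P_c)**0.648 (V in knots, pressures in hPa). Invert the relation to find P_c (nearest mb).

ΔP = (V / 5.59)^(1/0.648) = (65/5.59)^1.543.
65/5.59 = 11.628; 11.628^1.543 ≈ 44.09 mb.
P_c = 1006 − 44.09 = 961.91 ≈ 962 mb.

962 mb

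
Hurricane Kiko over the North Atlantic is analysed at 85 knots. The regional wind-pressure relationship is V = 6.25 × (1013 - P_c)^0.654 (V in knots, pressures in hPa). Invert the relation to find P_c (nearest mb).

ΔP = (V / 6.25)^(1/0.654) = (85/6.25)^1.529.
85/6.25 = 13.600; 13.600^1.529 ≈ 54.11 mb.
P_c = 1013 − 54.11 = 958.89 ≈ 959 mb.

959 mb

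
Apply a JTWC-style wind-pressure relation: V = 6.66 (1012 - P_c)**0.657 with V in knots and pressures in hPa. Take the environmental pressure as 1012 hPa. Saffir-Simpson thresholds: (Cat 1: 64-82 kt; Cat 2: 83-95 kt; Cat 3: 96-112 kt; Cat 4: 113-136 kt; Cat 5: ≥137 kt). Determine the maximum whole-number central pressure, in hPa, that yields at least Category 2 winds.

965 hPa

Category 2 begins at V = 83 kt.
Required ΔP = (83/6.66)^(1/0.657) = 12.462^1.522 ≈ 46.51 hPa.
P_c ≤ 1012 − 46.51 = 965.49, so the highest integer P_c is 965 hPa.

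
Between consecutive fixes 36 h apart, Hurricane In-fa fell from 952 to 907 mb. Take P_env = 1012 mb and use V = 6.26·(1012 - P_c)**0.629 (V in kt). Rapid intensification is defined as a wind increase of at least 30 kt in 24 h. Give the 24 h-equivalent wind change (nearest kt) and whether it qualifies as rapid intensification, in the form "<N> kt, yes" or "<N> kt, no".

23 kt, no

V₁: ΔP = 60, V ≈ 6.26 × 60^0.629 ≈ 82.23 kt.
V₂: ΔP = 105, V ≈ 6.26 × 105^0.629 ≈ 116.92 kt.
ΔV over 36 h = 34.69 kt → 24 h equivalent = 34.69 × 24/36 ≈ 23.13 kt.
23 kt < 30 kt ⇒ not rapid intensification.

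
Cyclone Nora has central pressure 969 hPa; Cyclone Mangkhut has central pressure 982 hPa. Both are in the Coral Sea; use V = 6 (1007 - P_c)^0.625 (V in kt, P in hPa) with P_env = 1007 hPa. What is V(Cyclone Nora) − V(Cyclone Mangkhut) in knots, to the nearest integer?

Cyclone Nora: ΔP = 38; V ≈ 6 × 38^0.625 ≈ 58.28 kt.
Cyclone Mangkhut: ΔP = 25; V ≈ 6 × 25^0.625 ≈ 44.86 kt.
Difference ≈ 58.28 − 44.86 = 13.42 → 13 kt.

13 kt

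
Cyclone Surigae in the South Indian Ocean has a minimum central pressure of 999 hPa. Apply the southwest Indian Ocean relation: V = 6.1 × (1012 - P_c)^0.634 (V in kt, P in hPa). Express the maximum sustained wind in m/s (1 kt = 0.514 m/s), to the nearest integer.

16 m/s

ΔP = 1012 − 999 = 13 hPa.
V ≈ 6.1 × 13^0.634 = 6.1 × 5.084 ≈ 31.015 kt.
31.015 × 0.514 ≈ 15.94 m/s → 16 m/s.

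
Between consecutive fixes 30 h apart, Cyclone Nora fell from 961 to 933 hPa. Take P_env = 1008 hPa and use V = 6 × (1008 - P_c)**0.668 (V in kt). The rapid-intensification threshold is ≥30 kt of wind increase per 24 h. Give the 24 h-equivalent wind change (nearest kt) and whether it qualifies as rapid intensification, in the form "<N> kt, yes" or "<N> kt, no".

23 kt, no

V₁: ΔP = 47, V ≈ 6 × 47^0.668 ≈ 78.54 kt.
V₂: ΔP = 75, V ≈ 6 × 75^0.668 ≈ 107.32 kt.
ΔV over 30 h = 28.78 kt → 24 h equivalent = 28.78 × 24/30 ≈ 23.02 kt.
23 kt < 30 kt ⇒ not rapid intensification.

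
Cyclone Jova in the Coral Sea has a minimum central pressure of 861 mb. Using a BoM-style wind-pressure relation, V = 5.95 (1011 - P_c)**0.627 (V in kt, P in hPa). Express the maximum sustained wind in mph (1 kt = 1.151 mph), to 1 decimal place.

ΔP = 1011 − 861 = 150 mb.
V ≈ 5.95 × 150^0.627 = 5.95 × 23.142 ≈ 137.698 kt.
137.698 × 1.151 ≈ 158.49 mph → 158.5 mph.

158.5 mph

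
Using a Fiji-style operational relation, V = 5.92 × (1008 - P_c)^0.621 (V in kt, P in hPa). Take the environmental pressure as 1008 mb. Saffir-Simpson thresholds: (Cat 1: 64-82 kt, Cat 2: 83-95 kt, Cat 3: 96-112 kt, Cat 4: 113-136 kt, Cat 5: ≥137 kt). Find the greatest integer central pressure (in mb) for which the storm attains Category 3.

919 mb

Category 3 begins at V = 96 kt.
Required ΔP = (96/5.92)^(1/0.621) = 16.216^1.610 ≈ 88.80 mb.
P_c ≤ 1008 − 88.80 = 919.20, so the highest integer P_c is 919 mb.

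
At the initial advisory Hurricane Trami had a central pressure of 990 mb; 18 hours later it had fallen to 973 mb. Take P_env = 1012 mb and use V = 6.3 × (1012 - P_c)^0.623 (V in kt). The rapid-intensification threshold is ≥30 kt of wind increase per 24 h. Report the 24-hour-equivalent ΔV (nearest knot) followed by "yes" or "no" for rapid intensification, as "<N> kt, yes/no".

V₁: ΔP = 22, V ≈ 6.3 × 22^0.623 ≈ 43.22 kt.
V₂: ΔP = 39, V ≈ 6.3 × 39^0.623 ≈ 61.74 kt.
ΔV over 18 h = 18.52 kt → 24 h equivalent = 18.52 × 24/18 ≈ 24.69 kt.
25 kt < 30 kt ⇒ not rapid intensification.

25 kt, no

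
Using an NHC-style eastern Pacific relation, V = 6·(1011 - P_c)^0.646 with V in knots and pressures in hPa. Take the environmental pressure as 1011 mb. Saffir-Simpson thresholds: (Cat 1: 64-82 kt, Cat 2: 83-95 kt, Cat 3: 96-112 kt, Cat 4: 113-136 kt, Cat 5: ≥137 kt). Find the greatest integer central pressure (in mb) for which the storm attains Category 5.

884 mb

Category 5 begins at V = 137 kt.
Required ΔP = (137/6)^(1/0.646) = 22.833^1.548 ≈ 126.78 mb.
P_c ≤ 1011 − 126.78 = 884.22, so the highest integer P_c is 884 mb.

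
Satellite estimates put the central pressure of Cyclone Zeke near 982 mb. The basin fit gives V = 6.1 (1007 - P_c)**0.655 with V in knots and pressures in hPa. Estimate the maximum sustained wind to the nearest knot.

50 kt

ΔP = 1007 − 982 = 25 mb.
25^0.655 ≈ 8.235.
V ≈ 6.1 × 8.235 ≈ 50.2 kt.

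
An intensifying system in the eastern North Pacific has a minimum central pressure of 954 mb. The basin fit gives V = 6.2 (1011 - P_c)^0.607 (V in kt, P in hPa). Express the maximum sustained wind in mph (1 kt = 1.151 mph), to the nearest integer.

83 mph

ΔP = 1011 − 954 = 57 mb.
V ≈ 6.2 × 57^0.607 = 6.2 × 11.636 ≈ 72.145 kt.
72.145 × 1.151 ≈ 83.04 mph → 83 mph.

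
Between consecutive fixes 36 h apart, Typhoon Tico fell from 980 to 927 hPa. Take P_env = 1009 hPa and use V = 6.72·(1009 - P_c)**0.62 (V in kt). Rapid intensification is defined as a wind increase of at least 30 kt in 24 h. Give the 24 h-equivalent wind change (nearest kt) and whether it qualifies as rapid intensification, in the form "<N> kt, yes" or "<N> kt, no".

33 kt, yes

V₁: ΔP = 29, V ≈ 6.72 × 29^0.62 ≈ 54.21 kt.
V₂: ΔP = 82, V ≈ 6.72 × 82^0.62 ≈ 103.26 kt.
ΔV over 36 h = 49.05 kt → 24 h equivalent = 49.05 × 24/36 ≈ 32.70 kt.
33 kt ≥ 30 kt ⇒ rapid intensification.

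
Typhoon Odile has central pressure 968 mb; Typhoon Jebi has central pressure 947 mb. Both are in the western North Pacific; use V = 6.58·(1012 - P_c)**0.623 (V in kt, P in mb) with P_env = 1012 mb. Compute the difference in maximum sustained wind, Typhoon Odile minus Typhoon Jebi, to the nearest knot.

Typhoon Odile: ΔP = 44; V ≈ 6.58 × 44^0.623 ≈ 69.52 kt.
Typhoon Jebi: ΔP = 65; V ≈ 6.58 × 65^0.623 ≈ 88.65 kt.
Difference ≈ 69.52 − 88.65 = -19.13 → -19 kt.

-19 kt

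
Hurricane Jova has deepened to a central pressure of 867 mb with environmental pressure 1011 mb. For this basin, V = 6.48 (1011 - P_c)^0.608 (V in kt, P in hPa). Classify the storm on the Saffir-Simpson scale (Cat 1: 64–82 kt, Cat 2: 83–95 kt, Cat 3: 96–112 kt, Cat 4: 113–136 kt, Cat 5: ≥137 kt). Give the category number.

ΔP = 1011 − 867 = 144 mb.
V ≈ 6.48 × 144^0.608 = 6.48 × 20.53 ≈ 133 kt.
133 kt falls in the Category 4 band.

4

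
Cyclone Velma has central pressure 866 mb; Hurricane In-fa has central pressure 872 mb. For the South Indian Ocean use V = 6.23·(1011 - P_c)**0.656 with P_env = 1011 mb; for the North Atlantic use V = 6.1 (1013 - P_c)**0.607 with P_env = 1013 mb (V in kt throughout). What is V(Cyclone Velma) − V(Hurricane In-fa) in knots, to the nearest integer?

Cyclone Velma: ΔP = 145; V ≈ 6.23 × 145^0.656 ≈ 163.06 kt.
Hurricane In-fa: ΔP = 141; V ≈ 6.1 × 141^0.607 ≈ 123.00 kt.
Difference ≈ 163.06 − 123.00 = 40.06 → 40 kt.

40 kt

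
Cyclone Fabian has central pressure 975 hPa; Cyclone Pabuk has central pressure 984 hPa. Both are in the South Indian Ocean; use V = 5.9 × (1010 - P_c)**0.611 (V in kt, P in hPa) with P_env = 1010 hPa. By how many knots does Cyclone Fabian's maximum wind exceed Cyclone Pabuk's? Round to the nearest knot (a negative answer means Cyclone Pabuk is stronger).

Cyclone Fabian: ΔP = 35; V ≈ 5.9 × 35^0.611 ≈ 51.79 kt.
Cyclone Pabuk: ΔP = 26; V ≈ 5.9 × 26^0.611 ≈ 43.19 kt.
Difference ≈ 51.79 − 43.19 = 8.60 → 9 kt.

9 kt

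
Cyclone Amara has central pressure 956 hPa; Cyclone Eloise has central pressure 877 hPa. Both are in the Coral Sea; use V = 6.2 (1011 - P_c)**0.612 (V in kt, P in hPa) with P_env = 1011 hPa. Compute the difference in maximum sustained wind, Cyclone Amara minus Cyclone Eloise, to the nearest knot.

-52 kt

Cyclone Amara: ΔP = 55; V ≈ 6.2 × 55^0.612 ≈ 72.03 kt.
Cyclone Eloise: ΔP = 134; V ≈ 6.2 × 134^0.612 ≈ 124.22 kt.
Difference ≈ 72.03 − 124.22 = -52.19 → -52 kt.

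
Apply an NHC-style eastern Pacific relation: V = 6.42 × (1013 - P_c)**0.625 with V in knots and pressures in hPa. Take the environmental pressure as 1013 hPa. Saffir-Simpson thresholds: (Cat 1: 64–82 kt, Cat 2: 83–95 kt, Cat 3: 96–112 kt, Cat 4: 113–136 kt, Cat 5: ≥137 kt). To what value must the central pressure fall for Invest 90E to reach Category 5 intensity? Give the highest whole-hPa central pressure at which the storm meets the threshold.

Category 5 begins at V = 137 kt.
Required ΔP = (137/6.42)^(1/0.625) = 21.340^1.600 ≈ 133.87 hPa.
P_c ≤ 1013 − 133.87 = 879.13, so the highest integer P_c is 879 hPa.

879 hPa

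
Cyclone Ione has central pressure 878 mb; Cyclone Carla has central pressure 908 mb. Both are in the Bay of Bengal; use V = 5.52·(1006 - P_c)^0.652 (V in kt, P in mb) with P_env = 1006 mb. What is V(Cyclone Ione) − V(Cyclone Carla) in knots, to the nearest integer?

21 kt

Cyclone Ione: ΔP = 128; V ≈ 5.52 × 128^0.652 ≈ 130.57 kt.
Cyclone Carla: ΔP = 98; V ≈ 5.52 × 98^0.652 ≈ 109.70 kt.
Difference ≈ 130.57 − 109.70 = 20.87 → 21 kt.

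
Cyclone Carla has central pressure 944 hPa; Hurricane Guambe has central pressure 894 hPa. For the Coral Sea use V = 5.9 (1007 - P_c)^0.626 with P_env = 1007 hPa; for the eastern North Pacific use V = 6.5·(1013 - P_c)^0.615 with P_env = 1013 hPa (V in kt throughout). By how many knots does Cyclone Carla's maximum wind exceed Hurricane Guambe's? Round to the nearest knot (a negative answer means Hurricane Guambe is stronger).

Cyclone Carla: ΔP = 63; V ≈ 5.9 × 63^0.626 ≈ 78.93 kt.
Hurricane Guambe: ΔP = 119; V ≈ 6.5 × 119^0.615 ≈ 122.85 kt.
Difference ≈ 78.93 − 122.85 = -43.92 → -44 kt.

-44 kt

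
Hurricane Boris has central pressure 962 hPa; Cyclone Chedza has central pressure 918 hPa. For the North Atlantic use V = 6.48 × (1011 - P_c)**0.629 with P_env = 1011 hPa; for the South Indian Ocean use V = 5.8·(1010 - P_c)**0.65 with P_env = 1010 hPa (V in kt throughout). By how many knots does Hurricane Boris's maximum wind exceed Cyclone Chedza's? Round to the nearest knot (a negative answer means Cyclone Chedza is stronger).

-35 kt

Hurricane Boris: ΔP = 49; V ≈ 6.48 × 49^0.629 ≈ 74.94 kt.
Cyclone Chedza: ΔP = 92; V ≈ 5.8 × 92^0.65 ≈ 109.62 kt.
Difference ≈ 74.94 − 109.62 = -34.68 → -35 kt.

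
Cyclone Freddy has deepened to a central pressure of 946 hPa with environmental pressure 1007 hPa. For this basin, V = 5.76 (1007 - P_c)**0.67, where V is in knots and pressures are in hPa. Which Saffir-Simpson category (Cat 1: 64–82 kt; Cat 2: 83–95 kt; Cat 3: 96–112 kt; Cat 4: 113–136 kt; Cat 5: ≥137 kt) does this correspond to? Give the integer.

ΔP = 1007 − 946 = 61 hPa.
V ≈ 5.76 × 61^0.67 = 5.76 × 15.71 ≈ 90 kt.
90 kt falls in the Category 2 band.

2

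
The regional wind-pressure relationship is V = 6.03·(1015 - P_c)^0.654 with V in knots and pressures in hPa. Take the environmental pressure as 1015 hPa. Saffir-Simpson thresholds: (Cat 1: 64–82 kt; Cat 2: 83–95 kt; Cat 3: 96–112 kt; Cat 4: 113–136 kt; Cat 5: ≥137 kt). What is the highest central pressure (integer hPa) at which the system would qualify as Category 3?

946 hPa

Category 3 begins at V = 96 kt.
Required ΔP = (96/6.03)^(1/0.654) = 15.920^1.529 ≈ 68.84 hPa.
P_c ≤ 1015 − 68.84 = 946.16, so the highest integer P_c is 946 hPa.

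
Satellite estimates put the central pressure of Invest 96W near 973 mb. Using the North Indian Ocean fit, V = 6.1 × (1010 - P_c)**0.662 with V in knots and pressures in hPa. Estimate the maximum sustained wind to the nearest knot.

ΔP = 1010 − 973 = 37 mb.
37^0.662 ≈ 10.918.
V ≈ 6.1 × 10.918 ≈ 66.6 kt.

67 kt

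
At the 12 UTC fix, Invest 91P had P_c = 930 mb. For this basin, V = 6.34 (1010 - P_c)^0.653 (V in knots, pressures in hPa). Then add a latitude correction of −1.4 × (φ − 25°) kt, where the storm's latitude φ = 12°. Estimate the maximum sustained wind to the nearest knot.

ΔP = 1010 − 930 = 80 mb.
80^0.653 ≈ 17.487.
V ≈ 6.34 × 17.487 ≈ 110.9 kt.
Latitude correction: −1.4 × (12 − 25) = 18.2 kt.
Corrected V ≈ 129.1 kt → 129 kt.

129 kt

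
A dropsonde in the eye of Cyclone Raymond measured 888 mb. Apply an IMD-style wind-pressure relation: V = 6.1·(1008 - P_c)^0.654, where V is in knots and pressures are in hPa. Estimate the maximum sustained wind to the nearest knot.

140 kt

ΔP = 1008 − 888 = 120 mb.
120^0.654 ≈ 22.897.
V ≈ 6.1 × 22.897 ≈ 139.7 kt.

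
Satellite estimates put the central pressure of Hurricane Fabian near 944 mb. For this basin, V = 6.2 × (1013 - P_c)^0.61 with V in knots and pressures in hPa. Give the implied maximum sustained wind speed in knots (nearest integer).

ΔP = 1013 − 944 = 69 mb.
69^0.61 ≈ 13.234.
V ≈ 6.2 × 13.234 ≈ 82.1 kt.

82 kt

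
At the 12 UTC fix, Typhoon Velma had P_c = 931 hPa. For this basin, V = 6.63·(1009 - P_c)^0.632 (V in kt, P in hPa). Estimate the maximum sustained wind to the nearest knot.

104 kt

ΔP = 1009 − 931 = 78 hPa.
78^0.632 ≈ 15.697.
V ≈ 6.63 × 15.697 ≈ 104.1 kt.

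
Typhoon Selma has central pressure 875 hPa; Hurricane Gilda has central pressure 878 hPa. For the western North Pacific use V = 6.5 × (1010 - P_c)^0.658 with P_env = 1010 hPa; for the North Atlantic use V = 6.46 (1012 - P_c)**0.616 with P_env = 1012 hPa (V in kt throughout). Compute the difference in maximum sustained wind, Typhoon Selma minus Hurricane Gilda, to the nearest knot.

Typhoon Selma: ΔP = 135; V ≈ 6.5 × 135^0.658 ≈ 163.94 kt.
Hurricane Gilda: ΔP = 134; V ≈ 6.46 × 134^0.616 ≈ 131.99 kt.
Difference ≈ 163.94 − 131.99 = 31.95 → 32 kt.

32 kt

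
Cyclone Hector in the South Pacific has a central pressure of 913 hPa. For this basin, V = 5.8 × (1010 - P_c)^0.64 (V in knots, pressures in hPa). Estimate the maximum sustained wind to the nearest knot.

ΔP = 1010 − 913 = 97 hPa.
97^0.64 ≈ 18.687.
V ≈ 5.8 × 18.687 ≈ 108.4 kt.

108 kt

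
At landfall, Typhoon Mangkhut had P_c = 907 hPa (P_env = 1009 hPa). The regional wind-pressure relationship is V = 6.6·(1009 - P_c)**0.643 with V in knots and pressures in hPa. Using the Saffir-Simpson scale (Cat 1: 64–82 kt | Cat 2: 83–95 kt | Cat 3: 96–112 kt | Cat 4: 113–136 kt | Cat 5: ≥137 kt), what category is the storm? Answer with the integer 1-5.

4

ΔP = 1009 − 907 = 102 hPa.
V ≈ 6.6 × 102^0.643 = 6.6 × 19.57 ≈ 129 kt.
129 kt falls in the Category 4 band.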